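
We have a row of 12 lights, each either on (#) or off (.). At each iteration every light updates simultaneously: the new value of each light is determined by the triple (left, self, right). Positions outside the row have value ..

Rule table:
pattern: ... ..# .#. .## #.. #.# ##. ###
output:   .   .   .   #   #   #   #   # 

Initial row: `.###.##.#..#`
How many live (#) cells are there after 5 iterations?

.#######.#..
.########.#.
.#########.#
.##########.
.###########
count of #: 11

11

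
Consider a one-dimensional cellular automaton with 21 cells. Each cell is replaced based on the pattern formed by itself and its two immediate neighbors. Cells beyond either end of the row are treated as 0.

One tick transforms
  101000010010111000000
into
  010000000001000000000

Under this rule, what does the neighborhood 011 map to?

0

At position 12 the neighborhood is 011; the next row has 0 there.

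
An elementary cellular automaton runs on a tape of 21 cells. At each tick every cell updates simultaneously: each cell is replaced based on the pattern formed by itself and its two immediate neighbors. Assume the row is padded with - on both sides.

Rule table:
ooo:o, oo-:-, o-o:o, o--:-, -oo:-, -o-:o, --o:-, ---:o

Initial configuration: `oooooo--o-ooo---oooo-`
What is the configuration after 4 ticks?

-oooo---oo-o--o--oo--
--oo--o---oo--o-----o
o-----o-o-----o-ooo-o
o-ooo-ooo-ooo-oo-o-oo

o-ooo-ooo-ooo-oo-o-oo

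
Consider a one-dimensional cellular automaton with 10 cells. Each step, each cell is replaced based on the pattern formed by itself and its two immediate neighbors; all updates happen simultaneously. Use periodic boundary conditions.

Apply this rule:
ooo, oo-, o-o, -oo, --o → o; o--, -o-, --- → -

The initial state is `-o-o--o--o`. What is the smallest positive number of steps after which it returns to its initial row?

o-o--o--o-
-o--o--o-o
o--o--o-o-
--o--o-o-o
-o--o-o-o-
o--o-o-o--
--o-o-o--o
-o-o-o--o-
o-o-o--o--
-o-o--o--o

10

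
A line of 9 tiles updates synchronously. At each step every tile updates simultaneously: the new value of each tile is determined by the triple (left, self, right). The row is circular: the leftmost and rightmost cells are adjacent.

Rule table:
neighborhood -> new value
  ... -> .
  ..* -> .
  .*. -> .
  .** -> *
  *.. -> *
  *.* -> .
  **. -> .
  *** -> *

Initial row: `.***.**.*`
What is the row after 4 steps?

.....*..*

step 1: .**..*...
step 2: .*.*..*..
step 3: ....*..*.
step 4: .....*..*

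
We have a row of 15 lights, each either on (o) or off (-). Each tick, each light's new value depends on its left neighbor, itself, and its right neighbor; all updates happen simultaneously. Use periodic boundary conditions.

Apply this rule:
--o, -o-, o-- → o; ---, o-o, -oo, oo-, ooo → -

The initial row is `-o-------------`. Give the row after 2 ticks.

---o----------o

ooo------------
---o----------o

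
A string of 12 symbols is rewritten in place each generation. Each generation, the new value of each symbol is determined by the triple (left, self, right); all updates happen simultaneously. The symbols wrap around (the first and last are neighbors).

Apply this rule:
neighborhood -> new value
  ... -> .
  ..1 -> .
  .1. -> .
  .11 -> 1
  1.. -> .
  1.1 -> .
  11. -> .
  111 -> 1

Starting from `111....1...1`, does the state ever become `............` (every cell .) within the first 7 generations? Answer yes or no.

yes

generation 1: 11.........1
generation 2: 1..........1
generation 3: ...........1
generation 4: ............
all cells are . at generation 4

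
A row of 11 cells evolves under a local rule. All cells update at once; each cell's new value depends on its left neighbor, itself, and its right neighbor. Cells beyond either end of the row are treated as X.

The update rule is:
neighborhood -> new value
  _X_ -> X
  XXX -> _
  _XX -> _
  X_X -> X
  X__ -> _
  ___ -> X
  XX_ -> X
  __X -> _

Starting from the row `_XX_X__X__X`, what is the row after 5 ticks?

X_XXX__X___
XX__X__X_X_
_X__X__XXXX
XX__X______
_X__X_XXXX_

_X__X_XXXX_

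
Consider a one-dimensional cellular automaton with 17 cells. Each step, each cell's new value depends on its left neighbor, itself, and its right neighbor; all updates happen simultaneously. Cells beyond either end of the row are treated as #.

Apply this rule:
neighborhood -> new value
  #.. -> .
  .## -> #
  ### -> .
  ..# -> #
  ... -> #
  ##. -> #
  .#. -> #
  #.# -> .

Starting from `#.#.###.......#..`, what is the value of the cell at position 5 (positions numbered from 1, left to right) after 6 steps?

#

#.#.#.#.#######.#
#.#.#.#.#.....#.#
#.#.#.#.#.#####.#
#.#.#.#.#.#...#.#
#.#.#.#.#.#.###.#
#.#.#.#.#.#.#.#.#
position 5 holds #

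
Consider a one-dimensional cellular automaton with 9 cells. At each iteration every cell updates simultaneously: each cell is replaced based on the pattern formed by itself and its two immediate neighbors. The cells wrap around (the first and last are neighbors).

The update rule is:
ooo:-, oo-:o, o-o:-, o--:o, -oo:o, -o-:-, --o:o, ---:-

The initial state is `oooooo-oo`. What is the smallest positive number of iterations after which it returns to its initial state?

iteration 1: -----o-o-
iteration 2: ----o---o
iteration 3: o--o-o-o-
iteration 4: -oo------
iteration 5: oooo-----
iteration 6: o--oo---o
iteration 7: oooooo-oo

7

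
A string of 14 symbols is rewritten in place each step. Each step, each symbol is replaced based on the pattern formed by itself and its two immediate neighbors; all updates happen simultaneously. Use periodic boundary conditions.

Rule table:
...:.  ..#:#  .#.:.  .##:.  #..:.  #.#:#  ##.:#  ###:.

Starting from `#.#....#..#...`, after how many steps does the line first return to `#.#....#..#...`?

step 1: .#....#..#...#
step 2: #....#..#...#.
step 3: ....#..#...#.#
step 4: ...#..#...#.#.
step 5: ..#..#...#.#..
step 6: .#..#...#.#...
step 7: #..#...#.#....
step 8: ..#...#.#....#
step 9: .#...#.#....#.
step 10: #...#.#....#..
step 11: ...#.#....#..#
step 12: ..#.#....#..#.
step 13: .#.#....#..#..
step 14: #.#....#..#...

14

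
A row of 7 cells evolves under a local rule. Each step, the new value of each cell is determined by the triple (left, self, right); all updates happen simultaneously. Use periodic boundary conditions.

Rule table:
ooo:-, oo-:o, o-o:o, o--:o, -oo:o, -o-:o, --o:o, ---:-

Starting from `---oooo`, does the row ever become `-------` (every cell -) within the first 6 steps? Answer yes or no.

step 1: o-oo--o
step 2: ooooooo
step 3: -------
all cells are - at step 3

yes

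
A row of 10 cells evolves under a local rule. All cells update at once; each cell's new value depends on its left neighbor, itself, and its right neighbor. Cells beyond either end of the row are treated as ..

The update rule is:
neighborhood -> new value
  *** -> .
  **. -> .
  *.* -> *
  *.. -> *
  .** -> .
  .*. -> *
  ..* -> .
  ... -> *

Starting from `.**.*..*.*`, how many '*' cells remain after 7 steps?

9

step 1: ...***.***
step 2: **....*...
step 3: ..***.****
step 4: *....*....
step 5: ****.*****
step 6: ....*.....
step 7: ***.******
count of *: 9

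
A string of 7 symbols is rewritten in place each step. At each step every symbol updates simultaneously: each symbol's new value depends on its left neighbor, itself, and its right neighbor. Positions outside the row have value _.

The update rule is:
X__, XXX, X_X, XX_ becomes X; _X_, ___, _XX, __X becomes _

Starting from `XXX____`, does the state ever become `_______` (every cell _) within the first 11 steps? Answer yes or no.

step 1: _XXX___
step 2: __XXX__
step 3: ___XXX_
step 4: ____XXX
step 5: _____XX
step 6: ______X
step 7: _______
all cells are _ at step 7

yes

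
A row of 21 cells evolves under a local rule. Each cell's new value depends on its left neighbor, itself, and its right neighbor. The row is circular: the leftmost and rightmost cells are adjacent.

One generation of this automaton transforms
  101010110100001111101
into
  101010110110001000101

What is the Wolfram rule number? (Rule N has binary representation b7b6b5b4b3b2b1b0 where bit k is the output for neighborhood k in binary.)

position 15: 111 → 0  (bit 7 = 0)
position 0: 110 → 1  (bit 6 = 1)
position 1: 101 → 0  (bit 5 = 0)
position 10: 100 → 1  (bit 4 = 1)
position 6: 011 → 1  (bit 3 = 1)
position 2: 010 → 1  (bit 2 = 1)
position 13: 001 → 0  (bit 1 = 0)
position 11: 000 → 0  (bit 0 = 0)
bits b7..b0 = 01011100 = 92

92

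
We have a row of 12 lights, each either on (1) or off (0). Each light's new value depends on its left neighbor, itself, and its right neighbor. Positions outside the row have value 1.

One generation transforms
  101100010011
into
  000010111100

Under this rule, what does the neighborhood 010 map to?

1

At position 7 the neighborhood is 010; the next row has 1 there.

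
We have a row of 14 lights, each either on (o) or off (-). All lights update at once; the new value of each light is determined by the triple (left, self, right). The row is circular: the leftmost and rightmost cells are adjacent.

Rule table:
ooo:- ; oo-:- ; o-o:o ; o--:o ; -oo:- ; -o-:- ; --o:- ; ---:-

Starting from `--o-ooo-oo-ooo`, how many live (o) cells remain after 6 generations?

4

generation 1: o--o---o--o---
generation 2: -o--o---o--o--
generation 3: --o--o---o--o-
generation 4: ---o--o---o--o
generation 5: o---o--o---o--
generation 6: -o---o--o---o-
count of o: 4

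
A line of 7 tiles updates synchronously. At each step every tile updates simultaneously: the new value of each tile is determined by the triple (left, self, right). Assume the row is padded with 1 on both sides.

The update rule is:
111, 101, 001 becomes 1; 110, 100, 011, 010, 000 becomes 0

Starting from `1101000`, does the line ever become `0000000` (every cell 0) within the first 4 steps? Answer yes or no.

no

step 1: 1010001
step 2: 0100010
step 3: 1000101
step 4: 0001010
step 4 is 0001010, still not uniform 0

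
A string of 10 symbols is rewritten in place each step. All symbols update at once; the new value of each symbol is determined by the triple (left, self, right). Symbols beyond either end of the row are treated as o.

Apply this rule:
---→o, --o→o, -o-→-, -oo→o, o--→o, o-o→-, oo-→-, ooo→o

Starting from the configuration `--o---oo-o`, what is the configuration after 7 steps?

oo-oooo--o
o--ooo-ooo
-oooo--ooo
-ooo-ooooo
-oo--ooooo
-o-ooooooo
---ooooooo

---ooooooo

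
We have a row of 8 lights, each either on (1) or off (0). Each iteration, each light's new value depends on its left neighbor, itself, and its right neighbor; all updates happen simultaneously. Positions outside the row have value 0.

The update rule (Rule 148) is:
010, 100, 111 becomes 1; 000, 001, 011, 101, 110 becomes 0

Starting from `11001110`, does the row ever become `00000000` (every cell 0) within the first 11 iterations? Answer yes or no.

00100101
00110101
00000101
00000101  (fixed point — unchanged through iteration 11)
iteration 11 is 00000101, still not uniform 0

no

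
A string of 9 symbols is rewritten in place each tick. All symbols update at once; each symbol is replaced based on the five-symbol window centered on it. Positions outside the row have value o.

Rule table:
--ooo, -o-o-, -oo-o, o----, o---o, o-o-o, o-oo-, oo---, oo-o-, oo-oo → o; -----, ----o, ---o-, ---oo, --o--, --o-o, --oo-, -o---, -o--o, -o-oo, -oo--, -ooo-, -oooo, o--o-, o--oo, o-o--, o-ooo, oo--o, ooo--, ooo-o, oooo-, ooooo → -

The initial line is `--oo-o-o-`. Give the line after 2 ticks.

oo-o----o

---ooooo-
oo-o----o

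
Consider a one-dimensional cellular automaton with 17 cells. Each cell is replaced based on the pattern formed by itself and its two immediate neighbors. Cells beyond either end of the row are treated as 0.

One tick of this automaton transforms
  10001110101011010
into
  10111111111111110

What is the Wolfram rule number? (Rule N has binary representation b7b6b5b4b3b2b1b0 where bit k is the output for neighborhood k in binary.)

position 5: 111 → 1  (bit 7 = 1)
position 6: 110 → 1  (bit 6 = 1)
position 7: 101 → 1  (bit 5 = 1)
position 1: 100 → 0  (bit 4 = 0)
position 4: 011 → 1  (bit 3 = 1)
position 0: 010 → 1  (bit 2 = 1)
position 3: 001 → 1  (bit 1 = 1)
position 2: 000 → 1  (bit 0 = 1)
bits b7..b0 = 11101111 = 239

239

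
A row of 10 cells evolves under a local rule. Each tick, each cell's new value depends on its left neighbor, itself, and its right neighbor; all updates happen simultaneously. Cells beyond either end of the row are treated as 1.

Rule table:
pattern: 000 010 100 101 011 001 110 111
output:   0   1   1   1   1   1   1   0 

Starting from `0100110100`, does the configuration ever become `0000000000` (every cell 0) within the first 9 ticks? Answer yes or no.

tick 1: 1111111111
tick 2: 0000000000
all cells are 0 at tick 2

yes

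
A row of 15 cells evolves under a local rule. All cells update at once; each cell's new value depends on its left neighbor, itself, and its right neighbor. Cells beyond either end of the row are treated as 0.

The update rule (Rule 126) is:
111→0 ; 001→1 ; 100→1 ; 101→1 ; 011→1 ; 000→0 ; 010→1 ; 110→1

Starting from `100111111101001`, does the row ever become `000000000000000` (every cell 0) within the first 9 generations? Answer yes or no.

no

generation 1: 111100000111111
generation 2: 100110001100001
generation 3: 111111011110011
generation 4: 100001110011111
generation 5: 110011011110001
generation 6: 111111110011011
generation 7: 100000011111111
generation 8: 110000110000001
generation 9: 111001111000011
generation 9 is 111001111000011, still not uniform 0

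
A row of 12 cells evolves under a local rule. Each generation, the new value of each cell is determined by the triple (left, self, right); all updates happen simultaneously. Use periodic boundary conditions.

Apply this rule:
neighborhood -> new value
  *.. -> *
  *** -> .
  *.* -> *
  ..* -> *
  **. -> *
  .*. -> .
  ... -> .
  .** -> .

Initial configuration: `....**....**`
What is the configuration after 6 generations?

*.**.**.**.*

*..*.**..*.*
***.*.***.*.
..**.*..**.*
**.**.**.**.
.**.**.**.**
*.**.**.**.*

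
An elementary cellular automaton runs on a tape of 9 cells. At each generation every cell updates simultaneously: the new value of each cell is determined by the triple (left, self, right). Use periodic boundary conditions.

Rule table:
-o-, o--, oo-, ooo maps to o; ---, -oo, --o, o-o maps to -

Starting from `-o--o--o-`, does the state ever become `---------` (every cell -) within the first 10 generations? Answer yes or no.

-oo-oo-oo
--o--o--o
o-oo-oo-o
o--o--o--
oo-oo-oo-
-o--o--o-  (repeats generation 0; period 6)
generation 10: o--o--o--
generation 10 is o--o--o--, still not uniform -

no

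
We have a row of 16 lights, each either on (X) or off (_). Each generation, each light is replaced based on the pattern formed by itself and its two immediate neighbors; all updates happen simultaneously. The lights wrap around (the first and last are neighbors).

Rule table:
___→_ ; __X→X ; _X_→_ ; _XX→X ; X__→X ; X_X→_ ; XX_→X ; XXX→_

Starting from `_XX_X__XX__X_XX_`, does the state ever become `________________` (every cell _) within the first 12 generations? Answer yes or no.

generation 1: XXX__XXXXXX__XXX
generation 2: __XXXX____XXXX__
generation 3: _XX__XX__XX__XX_
generation 4: XXXXXXXXXXXXXXXX
generation 5: ________________
all cells are _ at generation 5

yes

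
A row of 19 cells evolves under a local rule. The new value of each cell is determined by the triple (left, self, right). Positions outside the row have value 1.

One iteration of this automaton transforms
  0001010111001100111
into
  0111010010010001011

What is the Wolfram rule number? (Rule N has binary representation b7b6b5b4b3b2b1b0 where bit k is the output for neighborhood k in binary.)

position 8: 111 → 1  (bit 7 = 1)
position 9: 110 → 0  (bit 6 = 0)
position 4: 101 → 0  (bit 5 = 0)
position 0: 100 → 0  (bit 4 = 0)
position 7: 011 → 0  (bit 3 = 0)
position 3: 010 → 1  (bit 2 = 1)
position 2: 001 → 1  (bit 1 = 1)
position 1: 000 → 1  (bit 0 = 1)
bits b7..b0 = 10000111 = 135

135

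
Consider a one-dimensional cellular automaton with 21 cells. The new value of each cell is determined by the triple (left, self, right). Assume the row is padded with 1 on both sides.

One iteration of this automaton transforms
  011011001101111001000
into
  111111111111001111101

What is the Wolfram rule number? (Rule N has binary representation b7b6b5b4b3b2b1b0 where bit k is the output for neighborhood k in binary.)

126

position 12: 111 → 0  (bit 7 = 0)
position 2: 110 → 1  (bit 6 = 1)
position 0: 101 → 1  (bit 5 = 1)
position 6: 100 → 1  (bit 4 = 1)
position 1: 011 → 1  (bit 3 = 1)
position 17: 010 → 1  (bit 2 = 1)
position 7: 001 → 1  (bit 1 = 1)
position 19: 000 → 0  (bit 0 = 0)
bits b7..b0 = 01111110 = 126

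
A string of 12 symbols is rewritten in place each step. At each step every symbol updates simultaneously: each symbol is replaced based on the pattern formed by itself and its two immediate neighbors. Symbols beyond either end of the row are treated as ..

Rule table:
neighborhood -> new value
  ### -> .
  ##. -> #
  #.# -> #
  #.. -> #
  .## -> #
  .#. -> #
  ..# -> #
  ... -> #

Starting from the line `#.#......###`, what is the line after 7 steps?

##########.#
#........###
##########.#  (repeats step 1; period 2)
step 7: ##########.#

##########.#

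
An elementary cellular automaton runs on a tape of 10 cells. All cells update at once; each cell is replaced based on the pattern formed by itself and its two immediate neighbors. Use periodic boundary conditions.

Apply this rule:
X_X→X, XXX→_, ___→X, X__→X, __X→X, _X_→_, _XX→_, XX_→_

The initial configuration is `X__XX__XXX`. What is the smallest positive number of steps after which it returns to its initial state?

2

step 1: _XX__XX___
step 2: X__XX__XXX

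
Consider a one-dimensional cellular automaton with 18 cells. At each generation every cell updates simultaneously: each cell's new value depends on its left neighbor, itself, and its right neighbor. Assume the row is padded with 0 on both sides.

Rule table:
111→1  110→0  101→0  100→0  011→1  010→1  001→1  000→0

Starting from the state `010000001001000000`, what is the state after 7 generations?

101001100000000000

generation 1: 110000011011000000
generation 2: 100000110010000000
generation 3: 100001100110000000
generation 4: 100011001100000000
generation 5: 100110011000000000
generation 6: 101100110000000000
generation 7: 101001100000000000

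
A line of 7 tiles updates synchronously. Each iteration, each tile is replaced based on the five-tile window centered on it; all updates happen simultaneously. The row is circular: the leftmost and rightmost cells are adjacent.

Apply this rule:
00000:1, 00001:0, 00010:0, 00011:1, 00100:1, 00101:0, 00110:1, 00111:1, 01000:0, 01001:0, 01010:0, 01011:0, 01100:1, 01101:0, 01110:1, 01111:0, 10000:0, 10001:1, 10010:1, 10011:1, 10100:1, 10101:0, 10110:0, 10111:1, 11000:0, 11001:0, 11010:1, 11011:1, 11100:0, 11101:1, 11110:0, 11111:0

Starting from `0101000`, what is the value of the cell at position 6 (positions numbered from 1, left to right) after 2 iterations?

0

iteration 1: 0001000
iteration 2: 1001001
position 6 holds 0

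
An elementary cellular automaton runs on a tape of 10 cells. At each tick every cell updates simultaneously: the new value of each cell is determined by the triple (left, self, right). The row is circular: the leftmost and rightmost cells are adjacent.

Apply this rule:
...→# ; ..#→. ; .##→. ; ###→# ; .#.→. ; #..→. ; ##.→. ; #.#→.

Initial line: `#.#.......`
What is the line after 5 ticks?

.#....#...

tick 1: ....#####.
tick 2: ###..###..
tick 3: .#....#...
tick 4: ...##...##
tick 5: .#....#...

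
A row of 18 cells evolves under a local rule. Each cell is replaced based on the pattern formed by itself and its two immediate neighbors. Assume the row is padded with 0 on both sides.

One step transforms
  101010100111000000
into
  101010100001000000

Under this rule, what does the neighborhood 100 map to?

0

At position 7 the neighborhood is 100; the next row has 0 there.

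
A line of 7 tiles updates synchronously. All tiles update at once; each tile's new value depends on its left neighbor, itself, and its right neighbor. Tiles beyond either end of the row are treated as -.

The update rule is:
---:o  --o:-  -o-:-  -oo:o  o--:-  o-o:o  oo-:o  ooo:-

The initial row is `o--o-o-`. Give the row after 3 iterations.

o-o-o--

----o--
ooo---o
o-o-o--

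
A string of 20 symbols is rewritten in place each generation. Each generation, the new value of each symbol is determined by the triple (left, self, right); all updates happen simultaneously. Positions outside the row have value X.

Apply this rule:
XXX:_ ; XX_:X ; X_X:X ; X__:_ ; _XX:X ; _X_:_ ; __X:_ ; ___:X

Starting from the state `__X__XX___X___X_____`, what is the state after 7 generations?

_____XX_X___X___XXX_
_XXX_XXX__X___X_X_XX
XX_XXX_X____X__X_XX_
_XXX_XX__XX_____XXXX
XX_XXXX__XX_XXX_X___
_XXX__X__XXXX_XX__X_
XX_X_____X__XXXX___X

XX_X_____X__XXXX___X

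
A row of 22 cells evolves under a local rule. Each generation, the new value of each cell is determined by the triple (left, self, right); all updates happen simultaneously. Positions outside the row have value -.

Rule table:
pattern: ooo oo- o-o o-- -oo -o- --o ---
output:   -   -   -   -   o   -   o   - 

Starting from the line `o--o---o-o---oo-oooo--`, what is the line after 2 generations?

--o---o-----oo--o-----
-o---o-----oo--o------

-o---o-----oo--o------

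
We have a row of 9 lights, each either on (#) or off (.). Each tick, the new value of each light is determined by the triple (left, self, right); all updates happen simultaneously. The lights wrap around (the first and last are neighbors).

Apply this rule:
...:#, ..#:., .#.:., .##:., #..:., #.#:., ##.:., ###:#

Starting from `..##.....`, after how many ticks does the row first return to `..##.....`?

6

#....####
..##..###
.......#.
######...
.####..#.
..##.....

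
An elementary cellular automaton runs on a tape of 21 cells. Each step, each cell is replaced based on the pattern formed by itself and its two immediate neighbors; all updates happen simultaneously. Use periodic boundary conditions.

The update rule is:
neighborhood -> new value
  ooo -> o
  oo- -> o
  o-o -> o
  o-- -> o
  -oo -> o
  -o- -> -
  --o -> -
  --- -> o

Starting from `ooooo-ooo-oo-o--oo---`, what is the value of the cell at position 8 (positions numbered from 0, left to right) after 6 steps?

step 1: ooooooooooooo-o-oooo-
step 2: oooooooooooooo-oooooo
step 3: ooooooooooooooooooooo
step 4: ooooooooooooooooooooo  (fixed point — unchanged through step 6)
position 8 holds o

o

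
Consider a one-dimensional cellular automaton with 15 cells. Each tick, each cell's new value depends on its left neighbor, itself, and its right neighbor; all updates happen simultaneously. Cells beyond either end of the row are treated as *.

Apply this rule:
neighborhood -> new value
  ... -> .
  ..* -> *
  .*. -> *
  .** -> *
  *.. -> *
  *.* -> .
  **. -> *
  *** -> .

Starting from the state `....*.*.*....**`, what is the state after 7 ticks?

*..**.*.**..**.

*..**.*.**..**.
*****.*.******.
....*.*.*....*.
*..**.*.**..**.  (repeats tick 1; period 3)
tick 7: *..**.*.**..**.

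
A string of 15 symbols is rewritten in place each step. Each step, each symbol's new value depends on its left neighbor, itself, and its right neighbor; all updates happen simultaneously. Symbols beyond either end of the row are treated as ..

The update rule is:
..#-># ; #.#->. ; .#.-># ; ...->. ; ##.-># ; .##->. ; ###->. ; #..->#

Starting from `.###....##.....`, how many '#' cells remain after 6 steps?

step 1: #..##..#.##....
step 2: ###.####..##...
step 3: ..#....###.##..
step 4: .###..#..#..##.
step 5: #..#########.##
step 6: ###........#..#
count of #: 5

5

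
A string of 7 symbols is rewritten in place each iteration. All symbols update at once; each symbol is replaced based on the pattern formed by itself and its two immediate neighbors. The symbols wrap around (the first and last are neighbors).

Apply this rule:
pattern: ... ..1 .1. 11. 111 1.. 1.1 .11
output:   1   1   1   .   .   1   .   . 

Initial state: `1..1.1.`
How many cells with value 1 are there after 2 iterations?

1

1111.1.
.....1.
count of 1: 1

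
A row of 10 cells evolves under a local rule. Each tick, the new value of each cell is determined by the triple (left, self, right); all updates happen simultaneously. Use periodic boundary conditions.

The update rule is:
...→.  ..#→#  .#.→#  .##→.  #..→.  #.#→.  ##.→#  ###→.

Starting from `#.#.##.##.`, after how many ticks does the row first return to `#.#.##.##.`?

tick 1: #.#..#..#.
tick 2: #.#.##.##.

2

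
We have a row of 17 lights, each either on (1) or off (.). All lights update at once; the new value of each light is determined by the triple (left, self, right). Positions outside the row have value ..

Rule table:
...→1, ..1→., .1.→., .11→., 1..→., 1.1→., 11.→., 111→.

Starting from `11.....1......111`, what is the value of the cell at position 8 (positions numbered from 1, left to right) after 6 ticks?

tick 1: ...111...1111....
tick 2: 11.....1......111  (repeats tick 0; period 2)
tick 6: 11.....1......111
position 8 holds 1

1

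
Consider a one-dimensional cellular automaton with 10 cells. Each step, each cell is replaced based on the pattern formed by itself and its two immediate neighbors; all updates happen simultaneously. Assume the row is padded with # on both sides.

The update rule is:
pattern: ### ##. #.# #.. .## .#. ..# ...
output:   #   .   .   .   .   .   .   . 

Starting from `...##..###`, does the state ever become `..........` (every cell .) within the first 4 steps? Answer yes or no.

yes

........##
.........#
..........
all cells are . at step 3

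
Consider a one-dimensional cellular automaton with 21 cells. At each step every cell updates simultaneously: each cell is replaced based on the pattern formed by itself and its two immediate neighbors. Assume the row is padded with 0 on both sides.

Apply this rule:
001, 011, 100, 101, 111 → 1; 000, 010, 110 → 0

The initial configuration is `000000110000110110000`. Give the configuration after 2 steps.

000011010111011010100

000001101001101101000
000011010111011010100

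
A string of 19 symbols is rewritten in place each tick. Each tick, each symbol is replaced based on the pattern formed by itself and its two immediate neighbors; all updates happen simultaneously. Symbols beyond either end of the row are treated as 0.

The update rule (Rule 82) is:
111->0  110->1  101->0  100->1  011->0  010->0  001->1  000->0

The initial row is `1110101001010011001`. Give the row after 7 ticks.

1010100011000110100

tick 1: 0010000110001101110
tick 2: 0101001011010100011
tick 3: 1000110001000010101
tick 4: 0101011010100100000
tick 5: 1000001000011010000
tick 6: 0100010100101001000
tick 7: 1010100011000110100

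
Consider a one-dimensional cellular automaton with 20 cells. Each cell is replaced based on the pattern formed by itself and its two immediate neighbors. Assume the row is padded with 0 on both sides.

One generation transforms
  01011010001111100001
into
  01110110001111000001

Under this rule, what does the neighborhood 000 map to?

At position 8 the neighborhood is 000; the next row has 0 there.

0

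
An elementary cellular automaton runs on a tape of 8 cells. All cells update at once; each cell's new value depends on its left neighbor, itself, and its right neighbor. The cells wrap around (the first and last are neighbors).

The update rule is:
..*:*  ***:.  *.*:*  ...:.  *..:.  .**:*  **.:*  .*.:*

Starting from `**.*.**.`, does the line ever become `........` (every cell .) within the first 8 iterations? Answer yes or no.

yes

********
........
all cells are . at iteration 2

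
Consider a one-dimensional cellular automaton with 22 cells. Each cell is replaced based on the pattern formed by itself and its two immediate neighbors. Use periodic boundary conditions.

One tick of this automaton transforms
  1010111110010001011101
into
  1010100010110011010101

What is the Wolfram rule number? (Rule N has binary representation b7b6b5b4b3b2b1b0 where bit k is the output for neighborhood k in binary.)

position 5: 111 → 0  (bit 7 = 0)
position 0: 110 → 1  (bit 6 = 1)
position 1: 101 → 0  (bit 5 = 0)
position 9: 100 → 0  (bit 4 = 0)
position 4: 011 → 1  (bit 3 = 1)
position 2: 010 → 1  (bit 2 = 1)
position 10: 001 → 1  (bit 1 = 1)
position 13: 000 → 0  (bit 0 = 0)
bits b7..b0 = 01001110 = 78

78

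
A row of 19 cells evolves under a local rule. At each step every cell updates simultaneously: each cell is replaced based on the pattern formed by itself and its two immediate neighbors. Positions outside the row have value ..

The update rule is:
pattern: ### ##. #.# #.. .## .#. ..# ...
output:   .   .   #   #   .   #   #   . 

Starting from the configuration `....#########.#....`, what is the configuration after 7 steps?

step 1: ...#.........###...
step 2: ..###.......#...#..
step 3: .#...#.....###.###.
step 4: ###.###...#...#...#
step 5: ...#...#.###.###.##
step 6: ..###.###...#...#..
step 7: .#...#...#.###.###.

.#...#...#.###.###.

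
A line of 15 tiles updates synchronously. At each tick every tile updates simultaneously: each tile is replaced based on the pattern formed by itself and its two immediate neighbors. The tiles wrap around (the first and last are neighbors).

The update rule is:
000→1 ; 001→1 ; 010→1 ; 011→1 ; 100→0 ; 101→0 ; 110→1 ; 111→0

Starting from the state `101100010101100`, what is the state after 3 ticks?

101101010101101

tick 1: 101101110101101
tick 2: 101101010101101
tick 3: 101101010101101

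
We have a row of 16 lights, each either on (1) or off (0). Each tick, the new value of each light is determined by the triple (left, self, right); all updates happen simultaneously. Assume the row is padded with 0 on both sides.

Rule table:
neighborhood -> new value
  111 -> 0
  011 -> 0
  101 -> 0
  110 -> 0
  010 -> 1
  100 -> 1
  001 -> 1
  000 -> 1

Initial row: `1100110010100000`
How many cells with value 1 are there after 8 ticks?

0011001110111111
1100110000000000
0011001111111111
1100110000000000  (repeats tick 2; period 2)
tick 8: 1100110000000000
count of 1: 4

4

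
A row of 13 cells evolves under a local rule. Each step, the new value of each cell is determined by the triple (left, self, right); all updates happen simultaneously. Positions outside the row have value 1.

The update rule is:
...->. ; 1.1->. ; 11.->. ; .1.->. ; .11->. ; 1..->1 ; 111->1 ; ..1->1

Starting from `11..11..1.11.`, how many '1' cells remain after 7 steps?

4

step 1: 1.11..11.....
step 2: ....11..1...1
step 3: 1..1..11.1.1.
step 4: .11.11.......
step 5: ......1.....1
step 6: 1....1.1...1.
step 7: .1..1...1.1..
count of 1: 4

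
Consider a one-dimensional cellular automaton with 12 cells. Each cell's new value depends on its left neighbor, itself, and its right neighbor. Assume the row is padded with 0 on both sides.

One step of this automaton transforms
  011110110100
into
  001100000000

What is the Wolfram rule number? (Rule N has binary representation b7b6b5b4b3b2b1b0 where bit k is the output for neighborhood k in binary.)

128

position 2: 111 → 1  (bit 7 = 1)
position 4: 110 → 0  (bit 6 = 0)
position 5: 101 → 0  (bit 5 = 0)
position 10: 100 → 0  (bit 4 = 0)
position 1: 011 → 0  (bit 3 = 0)
position 9: 010 → 0  (bit 2 = 0)
position 0: 001 → 0  (bit 1 = 0)
position 11: 000 → 0  (bit 0 = 0)
bits b7..b0 = 10000000 = 128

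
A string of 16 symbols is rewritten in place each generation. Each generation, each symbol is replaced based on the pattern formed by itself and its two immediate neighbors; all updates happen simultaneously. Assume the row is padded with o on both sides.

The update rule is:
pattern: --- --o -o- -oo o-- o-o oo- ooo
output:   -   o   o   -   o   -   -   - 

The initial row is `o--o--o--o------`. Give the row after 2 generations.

-oooooooooo----o
-----------o--o-

-----------o--o-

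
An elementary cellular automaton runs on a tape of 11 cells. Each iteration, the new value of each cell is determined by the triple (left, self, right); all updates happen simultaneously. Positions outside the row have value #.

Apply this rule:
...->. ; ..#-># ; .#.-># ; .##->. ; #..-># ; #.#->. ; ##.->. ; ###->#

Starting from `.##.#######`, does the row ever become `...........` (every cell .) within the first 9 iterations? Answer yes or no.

no

iteration 1: .....######
iteration 2: #...#.#####
iteration 3: .#.##..####
iteration 4: .#...##.###
iteration 5: .##.#....##
iteration 6: ....##..#.#
iteration 7: #..#..###..
iteration 8: .#####.#.##
iteration 9: ..###..#..#
iteration 9 is ..###..#..#, still not uniform .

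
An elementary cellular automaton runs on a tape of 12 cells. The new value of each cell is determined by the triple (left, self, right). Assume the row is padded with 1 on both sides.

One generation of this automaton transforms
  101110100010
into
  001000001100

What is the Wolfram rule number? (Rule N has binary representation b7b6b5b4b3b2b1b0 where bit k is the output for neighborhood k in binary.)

11

position 3: 111 → 0  (bit 7 = 0)
position 0: 110 → 0  (bit 6 = 0)
position 1: 101 → 0  (bit 5 = 0)
position 7: 100 → 0  (bit 4 = 0)
position 2: 011 → 1  (bit 3 = 1)
position 6: 010 → 0  (bit 2 = 0)
position 9: 001 → 1  (bit 1 = 1)
position 8: 000 → 1  (bit 0 = 1)
bits b7..b0 = 00001011 = 11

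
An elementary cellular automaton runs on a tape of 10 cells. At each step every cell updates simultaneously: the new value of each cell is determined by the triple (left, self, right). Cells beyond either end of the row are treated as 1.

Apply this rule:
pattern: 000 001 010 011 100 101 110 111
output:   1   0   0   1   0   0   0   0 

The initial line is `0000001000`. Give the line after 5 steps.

0000000010

step 1: 0111100010
step 2: 0100001000
step 3: 0001100010
step 4: 0101001000
step 5: 0000000010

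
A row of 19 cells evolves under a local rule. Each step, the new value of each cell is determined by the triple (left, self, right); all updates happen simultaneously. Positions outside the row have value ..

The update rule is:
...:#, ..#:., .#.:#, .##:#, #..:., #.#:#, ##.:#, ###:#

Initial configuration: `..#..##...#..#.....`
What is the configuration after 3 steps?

#.#..##.#.#..#.####
###..######..######
###..######..######

###..######..######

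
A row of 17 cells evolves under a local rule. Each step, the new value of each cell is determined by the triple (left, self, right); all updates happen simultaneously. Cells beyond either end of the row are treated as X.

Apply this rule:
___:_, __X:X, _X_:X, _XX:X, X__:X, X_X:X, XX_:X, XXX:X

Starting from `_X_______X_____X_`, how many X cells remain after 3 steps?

XXX_____XXX___XXX
XXXX___XXXXX_XXXX
XXXXX_XXXXXXXXXXX
count of X: 16

16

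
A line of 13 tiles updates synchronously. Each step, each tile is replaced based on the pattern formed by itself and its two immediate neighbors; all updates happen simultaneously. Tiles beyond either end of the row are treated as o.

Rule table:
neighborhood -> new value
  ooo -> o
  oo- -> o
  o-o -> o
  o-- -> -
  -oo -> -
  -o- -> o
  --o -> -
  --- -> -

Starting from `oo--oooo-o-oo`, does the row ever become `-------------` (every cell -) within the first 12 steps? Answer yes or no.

no

oo---oooooo-o
oo----oooooo-
oo-----oooooo
oo------ooooo
oo-------oooo
oo--------ooo
oo---------oo
oo----------o
oo-----------
oo-----------  (fixed point — unchanged through step 12)
step 12 is oo-----------, still not uniform -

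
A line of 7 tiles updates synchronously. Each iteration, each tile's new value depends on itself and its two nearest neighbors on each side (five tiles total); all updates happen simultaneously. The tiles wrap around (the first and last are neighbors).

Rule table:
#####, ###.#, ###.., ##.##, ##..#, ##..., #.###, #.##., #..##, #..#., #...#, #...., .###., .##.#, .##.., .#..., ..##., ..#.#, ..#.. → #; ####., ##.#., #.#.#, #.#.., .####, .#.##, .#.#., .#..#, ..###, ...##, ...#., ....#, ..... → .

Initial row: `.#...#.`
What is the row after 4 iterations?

####.#.
#..#...
#.####.
..#..#.

..#..#.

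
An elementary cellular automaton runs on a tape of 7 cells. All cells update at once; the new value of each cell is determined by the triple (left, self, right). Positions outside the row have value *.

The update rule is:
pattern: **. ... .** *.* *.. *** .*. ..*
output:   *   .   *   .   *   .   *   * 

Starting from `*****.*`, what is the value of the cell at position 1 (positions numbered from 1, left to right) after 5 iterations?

*

....*.*
*..**.*
*****.*  (repeats iteration 0; period 3)
iteration 5: *..**.*
position 1 holds *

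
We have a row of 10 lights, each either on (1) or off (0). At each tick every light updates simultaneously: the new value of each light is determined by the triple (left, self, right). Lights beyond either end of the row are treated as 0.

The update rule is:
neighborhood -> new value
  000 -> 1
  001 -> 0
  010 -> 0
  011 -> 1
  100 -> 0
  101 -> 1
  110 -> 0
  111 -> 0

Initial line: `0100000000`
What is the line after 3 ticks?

tick 1: 0001111111
tick 2: 1101000000
tick 3: 1010011111

1010011111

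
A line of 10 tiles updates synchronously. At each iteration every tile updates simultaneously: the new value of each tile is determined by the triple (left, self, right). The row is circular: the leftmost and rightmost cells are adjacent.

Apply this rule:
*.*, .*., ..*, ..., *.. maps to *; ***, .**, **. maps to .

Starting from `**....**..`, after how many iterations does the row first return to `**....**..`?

2

iteration 1: ..****..**
iteration 2: **....**..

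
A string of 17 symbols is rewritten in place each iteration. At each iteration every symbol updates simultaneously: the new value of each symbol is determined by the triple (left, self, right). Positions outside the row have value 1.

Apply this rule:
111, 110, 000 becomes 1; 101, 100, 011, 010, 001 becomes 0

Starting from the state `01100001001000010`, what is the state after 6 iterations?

00101100000011000
00000101111001010
01110000111000000
00110110011011110
00010010001001110
01000000100000110

01000000100000110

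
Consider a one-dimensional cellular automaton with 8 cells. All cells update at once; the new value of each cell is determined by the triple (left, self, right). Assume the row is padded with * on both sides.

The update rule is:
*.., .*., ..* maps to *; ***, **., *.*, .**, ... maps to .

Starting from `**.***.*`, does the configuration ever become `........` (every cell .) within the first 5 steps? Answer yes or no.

yes

........
all cells are . at step 1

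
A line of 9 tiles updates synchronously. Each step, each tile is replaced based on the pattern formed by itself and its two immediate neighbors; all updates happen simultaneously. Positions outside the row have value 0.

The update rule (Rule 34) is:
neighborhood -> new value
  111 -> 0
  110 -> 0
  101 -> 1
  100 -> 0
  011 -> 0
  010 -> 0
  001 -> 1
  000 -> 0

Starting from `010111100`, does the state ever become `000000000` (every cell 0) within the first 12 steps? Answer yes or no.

yes

step 1: 101000000
step 2: 010000000
step 3: 100000000
step 4: 000000000
all cells are 0 at step 4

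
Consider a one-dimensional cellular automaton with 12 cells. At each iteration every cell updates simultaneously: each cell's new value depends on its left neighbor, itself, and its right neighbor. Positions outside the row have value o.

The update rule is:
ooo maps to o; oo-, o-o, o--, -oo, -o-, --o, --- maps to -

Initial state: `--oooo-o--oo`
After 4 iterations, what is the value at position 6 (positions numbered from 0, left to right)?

-

iteration 1: ---oo------o
iteration 2: ------------
iteration 3: ------------  (fixed point — unchanged through iteration 4)
position 6 holds -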